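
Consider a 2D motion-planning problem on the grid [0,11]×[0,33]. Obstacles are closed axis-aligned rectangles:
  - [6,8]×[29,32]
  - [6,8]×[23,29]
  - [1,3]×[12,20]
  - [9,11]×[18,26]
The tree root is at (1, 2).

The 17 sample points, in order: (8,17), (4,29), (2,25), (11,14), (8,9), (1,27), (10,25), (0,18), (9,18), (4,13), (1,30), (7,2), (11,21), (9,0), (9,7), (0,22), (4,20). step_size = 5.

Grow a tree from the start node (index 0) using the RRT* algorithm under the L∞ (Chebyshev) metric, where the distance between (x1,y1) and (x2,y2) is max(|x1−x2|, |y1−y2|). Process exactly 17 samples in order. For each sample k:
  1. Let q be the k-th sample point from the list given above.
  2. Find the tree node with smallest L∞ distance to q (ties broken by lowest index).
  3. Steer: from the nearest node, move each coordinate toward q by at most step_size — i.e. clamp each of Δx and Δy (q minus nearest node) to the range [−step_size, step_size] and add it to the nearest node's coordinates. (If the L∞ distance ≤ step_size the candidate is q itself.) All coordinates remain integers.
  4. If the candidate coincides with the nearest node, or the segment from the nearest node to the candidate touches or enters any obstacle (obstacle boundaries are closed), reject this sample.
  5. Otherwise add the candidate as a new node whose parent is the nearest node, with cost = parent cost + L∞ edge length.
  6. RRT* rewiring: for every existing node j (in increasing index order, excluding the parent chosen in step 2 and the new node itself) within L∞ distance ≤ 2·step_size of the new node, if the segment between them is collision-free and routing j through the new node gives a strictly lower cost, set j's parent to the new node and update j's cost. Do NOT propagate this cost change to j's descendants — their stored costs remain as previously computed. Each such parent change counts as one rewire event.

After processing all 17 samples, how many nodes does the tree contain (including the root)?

1. q=(8,17) nearest=0 d=15 new=(6,7) → add node 1 parent=0 cost=5
2. q=(4,29) nearest=1 d=22 new=(4,12) → add node 2 parent=1 cost=10
3. q=(2,25) nearest=2 d=13 new=(2,17) → blocked by [1,3]×[12,20], reject
4. q=(11,14) nearest=1 d=7 new=(11,12) → add node 3 parent=1 cost=10
5. q=(8,9) nearest=1 d=2 new=(8,9) → add node 4 parent=1 cost=7
6. q=(1,27) nearest=2 d=15 new=(1,17) → blocked by [1,3]×[12,20], reject
7. q=(10,25) nearest=2 d=13 new=(9,17) → add node 5 parent=2 cost=15
8. q=(0,18) nearest=2 d=6 new=(0,17) → blocked by [1,3]×[12,20], reject
9. q=(9,18) nearest=5 d=1 new=(9,18) → blocked by [9,11]×[18,26], reject
10. q=(4,13) nearest=2 d=1 new=(4,13) → add node 6 parent=2 cost=11
11. q=(1,30) nearest=5 d=13 new=(4,22) → add node 7 parent=5 cost=20
12. q=(7,2) nearest=1 d=5 new=(7,2) → add node 8 parent=1 cost=10
13. q=(11,21) nearest=5 d=4 new=(11,21) → blocked by [9,11]×[18,26], reject
14. q=(9,0) nearest=8 d=2 new=(9,0) → add node 9 parent=8 cost=12
15. q=(9,7) nearest=4 d=2 new=(9,7) → add node 10 parent=4 cost=9
16. q=(0,22) nearest=7 d=4 new=(0,22) → add node 11 parent=7 cost=24
17. q=(4,20) nearest=7 d=2 new=(4,20) → add node 12 parent=7 cost=22

Node count: 13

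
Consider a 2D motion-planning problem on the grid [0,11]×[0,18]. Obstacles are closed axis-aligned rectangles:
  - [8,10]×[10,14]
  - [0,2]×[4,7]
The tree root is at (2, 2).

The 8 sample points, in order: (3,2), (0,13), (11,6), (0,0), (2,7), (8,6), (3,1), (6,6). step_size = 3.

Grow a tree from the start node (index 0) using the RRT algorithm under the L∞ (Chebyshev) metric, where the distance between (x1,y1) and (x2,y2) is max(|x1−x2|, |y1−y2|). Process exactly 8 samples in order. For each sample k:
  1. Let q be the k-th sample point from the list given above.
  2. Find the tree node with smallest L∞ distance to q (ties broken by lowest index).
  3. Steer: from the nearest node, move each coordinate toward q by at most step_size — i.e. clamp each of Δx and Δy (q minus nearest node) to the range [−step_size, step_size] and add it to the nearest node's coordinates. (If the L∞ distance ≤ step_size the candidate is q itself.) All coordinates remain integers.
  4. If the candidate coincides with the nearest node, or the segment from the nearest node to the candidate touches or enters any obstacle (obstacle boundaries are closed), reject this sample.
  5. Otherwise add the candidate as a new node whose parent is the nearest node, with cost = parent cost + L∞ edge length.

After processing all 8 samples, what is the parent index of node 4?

1. q=(3,2) nearest=0 d=1 new=(3,2) → add node 1 parent=0 cost=1
2. q=(0,13) nearest=0 d=11 new=(0,5) → blocked by [0,2]×[4,7], reject
3. q=(11,6) nearest=1 d=8 new=(6,5) → add node 2 parent=1 cost=4
4. q=(0,0) nearest=0 d=2 new=(0,0) → add node 3 parent=0 cost=2
5. q=(2,7) nearest=2 d=4 new=(3,7) → add node 4 parent=2 cost=7
6. q=(8,6) nearest=2 d=2 new=(8,6) → add node 5 parent=2 cost=6
7. q=(3,1) nearest=0 d=1 new=(3,1) → add node 6 parent=0 cost=1
8. q=(6,6) nearest=2 d=1 new=(6,6) → add node 7 parent=2 cost=5

Parent of node 4: 2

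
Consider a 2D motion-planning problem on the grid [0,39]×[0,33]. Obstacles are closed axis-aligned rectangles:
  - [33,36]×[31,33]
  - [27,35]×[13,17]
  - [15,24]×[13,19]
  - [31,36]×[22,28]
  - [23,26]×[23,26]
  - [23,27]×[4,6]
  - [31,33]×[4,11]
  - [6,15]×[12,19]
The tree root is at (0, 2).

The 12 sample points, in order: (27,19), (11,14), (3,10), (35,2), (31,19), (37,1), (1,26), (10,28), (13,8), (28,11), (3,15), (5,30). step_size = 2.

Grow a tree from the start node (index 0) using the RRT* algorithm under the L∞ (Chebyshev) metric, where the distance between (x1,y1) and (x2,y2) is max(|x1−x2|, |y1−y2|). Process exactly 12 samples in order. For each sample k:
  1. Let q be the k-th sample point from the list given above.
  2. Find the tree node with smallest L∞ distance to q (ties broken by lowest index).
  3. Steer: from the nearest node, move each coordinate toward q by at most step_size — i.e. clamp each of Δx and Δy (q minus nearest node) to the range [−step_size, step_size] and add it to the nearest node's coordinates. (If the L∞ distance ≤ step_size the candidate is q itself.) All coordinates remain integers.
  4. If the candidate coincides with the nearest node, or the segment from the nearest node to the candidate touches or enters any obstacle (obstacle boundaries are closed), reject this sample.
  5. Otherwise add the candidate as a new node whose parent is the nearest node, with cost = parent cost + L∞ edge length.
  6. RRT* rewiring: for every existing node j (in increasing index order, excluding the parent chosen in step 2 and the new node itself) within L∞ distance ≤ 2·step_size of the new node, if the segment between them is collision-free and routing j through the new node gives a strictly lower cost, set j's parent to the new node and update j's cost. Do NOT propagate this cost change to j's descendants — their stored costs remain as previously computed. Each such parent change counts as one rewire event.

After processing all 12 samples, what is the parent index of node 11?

Parent of node 11: 8

1. q=(27,19) nearest=0 d=27 new=(2,4) → add node 1 parent=0 cost=2
2. q=(11,14) nearest=1 d=10 new=(4,6) → add node 2 parent=1 cost=4
3. q=(3,10) nearest=2 d=4 new=(3,8) → add node 3 parent=2 cost=6
4. q=(35,2) nearest=2 d=31 new=(6,4) → add node 4 parent=2 cost=6
5. q=(31,19) nearest=4 d=25 new=(8,6) → add node 5 parent=4 cost=8
6. q=(37,1) nearest=5 d=29 new=(10,4) → add node 6 parent=5 cost=10
7. q=(1,26) nearest=3 d=18 new=(1,10) → add node 7 parent=3 cost=8
8. q=(10,28) nearest=7 d=18 new=(3,12) → add node 8 parent=7 cost=10
9. q=(13,8) nearest=6 d=4 new=(12,6) → add node 9 parent=6 cost=12
10. q=(28,11) nearest=9 d=16 new=(14,8) → add node 10 parent=9 cost=14
11. q=(3,15) nearest=8 d=3 new=(3,14) → add node 11 parent=8 cost=12
12. q=(5,30) nearest=11 d=16 new=(5,16) → add node 12 parent=11 cost=14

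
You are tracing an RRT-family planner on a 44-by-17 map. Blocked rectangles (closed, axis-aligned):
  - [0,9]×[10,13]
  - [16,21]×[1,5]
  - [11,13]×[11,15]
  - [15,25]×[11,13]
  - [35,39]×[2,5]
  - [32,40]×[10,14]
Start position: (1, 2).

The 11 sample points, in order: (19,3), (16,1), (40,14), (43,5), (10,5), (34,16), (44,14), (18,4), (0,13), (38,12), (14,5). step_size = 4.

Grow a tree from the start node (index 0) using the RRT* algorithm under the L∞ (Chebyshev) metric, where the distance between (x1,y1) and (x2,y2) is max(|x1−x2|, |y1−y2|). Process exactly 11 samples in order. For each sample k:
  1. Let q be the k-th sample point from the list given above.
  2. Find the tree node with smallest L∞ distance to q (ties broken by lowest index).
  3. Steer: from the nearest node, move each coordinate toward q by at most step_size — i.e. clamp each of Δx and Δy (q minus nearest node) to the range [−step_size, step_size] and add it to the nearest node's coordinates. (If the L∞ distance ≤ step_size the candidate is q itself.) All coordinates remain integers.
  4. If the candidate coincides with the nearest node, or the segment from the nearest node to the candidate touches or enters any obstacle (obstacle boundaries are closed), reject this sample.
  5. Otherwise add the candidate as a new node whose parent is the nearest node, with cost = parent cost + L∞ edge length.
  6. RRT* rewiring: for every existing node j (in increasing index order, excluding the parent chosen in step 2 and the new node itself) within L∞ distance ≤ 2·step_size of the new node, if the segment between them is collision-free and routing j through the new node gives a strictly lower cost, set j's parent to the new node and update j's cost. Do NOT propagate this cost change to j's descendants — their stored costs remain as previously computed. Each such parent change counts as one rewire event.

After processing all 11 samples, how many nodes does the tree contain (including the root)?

Node count: 8

1. q=(19,3) nearest=0 d=18 new=(5,3) → add node 1 parent=0 cost=4
2. q=(16,1) nearest=1 d=11 new=(9,1) → add node 2 parent=1 cost=8
3. q=(40,14) nearest=2 d=31 new=(13,5) → add node 3 parent=2 cost=12
4. q=(43,5) nearest=3 d=30 new=(17,5) → blocked by [16,21]×[1,5], reject
5. q=(10,5) nearest=3 d=3 new=(10,5) → add node 4 parent=3 cost=15
6. q=(34,16) nearest=3 d=21 new=(17,9) → add node 5 parent=3 cost=16
7. q=(44,14) nearest=5 d=27 new=(21,13) → blocked by [15,25]×[11,13], reject
8. q=(18,4) nearest=3 d=5 new=(17,4) → blocked by [16,21]×[1,5], reject
9. q=(0,13) nearest=1 d=10 new=(1,7) → add node 6 parent=1 cost=8
10. q=(38,12) nearest=5 d=21 new=(21,12) → blocked by [15,25]×[11,13], reject
11. q=(14,5) nearest=3 d=1 new=(14,5) → add node 7 parent=3 cost=13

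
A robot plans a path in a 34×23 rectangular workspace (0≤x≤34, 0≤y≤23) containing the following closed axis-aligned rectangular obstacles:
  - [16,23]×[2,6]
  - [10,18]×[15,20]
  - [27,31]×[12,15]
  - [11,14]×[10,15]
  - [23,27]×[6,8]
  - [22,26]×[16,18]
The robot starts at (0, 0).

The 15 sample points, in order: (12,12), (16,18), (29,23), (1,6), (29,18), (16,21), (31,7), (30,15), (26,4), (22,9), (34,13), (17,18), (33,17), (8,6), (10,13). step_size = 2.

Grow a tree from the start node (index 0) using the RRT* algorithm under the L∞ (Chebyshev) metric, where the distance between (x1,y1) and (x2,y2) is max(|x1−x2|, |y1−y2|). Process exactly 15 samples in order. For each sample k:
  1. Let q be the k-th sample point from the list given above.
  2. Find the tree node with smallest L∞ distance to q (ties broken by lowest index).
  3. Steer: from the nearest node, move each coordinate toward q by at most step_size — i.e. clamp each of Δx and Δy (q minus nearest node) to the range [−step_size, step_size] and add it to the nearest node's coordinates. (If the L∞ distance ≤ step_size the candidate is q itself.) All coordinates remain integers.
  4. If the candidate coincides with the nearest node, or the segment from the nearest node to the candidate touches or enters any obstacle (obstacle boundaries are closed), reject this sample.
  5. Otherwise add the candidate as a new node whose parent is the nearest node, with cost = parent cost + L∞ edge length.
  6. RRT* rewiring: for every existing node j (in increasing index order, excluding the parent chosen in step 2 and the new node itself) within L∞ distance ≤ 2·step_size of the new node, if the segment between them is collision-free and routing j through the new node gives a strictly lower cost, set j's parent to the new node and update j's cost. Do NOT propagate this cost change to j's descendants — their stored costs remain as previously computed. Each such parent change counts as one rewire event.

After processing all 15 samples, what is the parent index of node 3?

Parent of node 3: 2

1. q=(12,12) nearest=0 d=12 new=(2,2) → add node 1 parent=0 cost=2
2. q=(16,18) nearest=1 d=16 new=(4,4) → add node 2 parent=1 cost=4
3. q=(29,23) nearest=2 d=25 new=(6,6) → add node 3 parent=2 cost=6
4. q=(1,6) nearest=2 d=3 new=(2,6) → add node 4 parent=2 cost=6
5. q=(29,18) nearest=3 d=23 new=(8,8) → add node 5 parent=3 cost=8
6. q=(16,21) nearest=5 d=13 new=(10,10) → add node 6 parent=5 cost=10
7. q=(31,7) nearest=6 d=21 new=(12,8) → add node 7 parent=6 cost=12
8. q=(30,15) nearest=7 d=18 new=(14,10) → blocked by [11,14]×[10,15], reject
9. q=(26,4) nearest=7 d=14 new=(14,6) → add node 8 parent=7 cost=14
10. q=(22,9) nearest=8 d=8 new=(16,8) → add node 9 parent=8 cost=16
11. q=(34,13) nearest=9 d=18 new=(18,10) → add node 10 parent=9 cost=18
12. q=(17,18) nearest=6 d=8 new=(12,12) → blocked by [11,14]×[10,15], reject
13. q=(33,17) nearest=10 d=15 new=(20,12) → add node 11 parent=10 cost=20
14. q=(8,6) nearest=3 d=2 new=(8,6) → add node 12 parent=3 cost=8
15. q=(10,13) nearest=6 d=3 new=(10,12) → add node 13 parent=6 cost=12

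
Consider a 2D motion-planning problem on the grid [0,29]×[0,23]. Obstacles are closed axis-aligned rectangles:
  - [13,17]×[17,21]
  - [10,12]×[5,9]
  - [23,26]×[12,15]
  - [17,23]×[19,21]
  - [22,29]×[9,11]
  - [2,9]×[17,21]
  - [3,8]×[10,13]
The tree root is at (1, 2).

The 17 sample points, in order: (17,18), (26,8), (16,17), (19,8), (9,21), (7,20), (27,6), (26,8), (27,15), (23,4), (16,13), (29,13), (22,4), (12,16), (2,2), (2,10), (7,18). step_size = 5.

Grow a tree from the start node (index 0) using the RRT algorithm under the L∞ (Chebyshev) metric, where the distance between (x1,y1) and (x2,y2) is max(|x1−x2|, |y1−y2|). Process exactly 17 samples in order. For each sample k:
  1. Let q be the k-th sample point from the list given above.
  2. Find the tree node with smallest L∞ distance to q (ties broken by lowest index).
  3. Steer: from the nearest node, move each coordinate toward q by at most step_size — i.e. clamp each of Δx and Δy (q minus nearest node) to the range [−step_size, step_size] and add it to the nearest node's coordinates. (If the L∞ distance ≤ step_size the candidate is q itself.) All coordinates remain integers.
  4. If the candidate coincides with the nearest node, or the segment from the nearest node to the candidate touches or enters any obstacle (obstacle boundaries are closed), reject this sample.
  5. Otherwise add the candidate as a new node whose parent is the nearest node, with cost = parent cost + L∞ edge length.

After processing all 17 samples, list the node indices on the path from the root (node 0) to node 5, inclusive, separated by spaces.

Path: 0 1 2 3 4 5

1. q=(17,18) nearest=0 d=16 new=(6,7) → add node 1 parent=0 cost=5
2. q=(26,8) nearest=1 d=20 new=(11,8) → blocked by [10,12]×[5,9], reject
3. q=(16,17) nearest=1 d=10 new=(11,12) → add node 2 parent=1 cost=10
4. q=(19,8) nearest=2 d=8 new=(16,8) → add node 3 parent=2 cost=15
5. q=(9,21) nearest=2 d=9 new=(9,17) → blocked by [2,9]×[17,21], reject
6. q=(7,20) nearest=2 d=8 new=(7,17) → blocked by [2,9]×[17,21], reject
7. q=(27,6) nearest=3 d=11 new=(21,6) → add node 4 parent=3 cost=20
8. q=(26,8) nearest=4 d=5 new=(26,8) → add node 5 parent=4 cost=25
9. q=(27,15) nearest=5 d=7 new=(27,13) → blocked by [22,29]×[9,11], reject
10. q=(23,4) nearest=4 d=2 new=(23,4) → add node 6 parent=4 cost=22
11. q=(16,13) nearest=2 d=5 new=(16,13) → add node 7 parent=2 cost=15
12. q=(29,13) nearest=5 d=5 new=(29,13) → blocked by [22,29]×[9,11], reject
13. q=(22,4) nearest=6 d=1 new=(22,4) → add node 8 parent=6 cost=23
14. q=(12,16) nearest=2 d=4 new=(12,16) → add node 9 parent=2 cost=14
15. q=(2,2) nearest=0 d=1 new=(2,2) → add node 10 parent=0 cost=1
16. q=(2,10) nearest=1 d=4 new=(2,10) → add node 11 parent=1 cost=9
17. q=(7,18) nearest=9 d=5 new=(7,18) → blocked by [2,9]×[17,21], reject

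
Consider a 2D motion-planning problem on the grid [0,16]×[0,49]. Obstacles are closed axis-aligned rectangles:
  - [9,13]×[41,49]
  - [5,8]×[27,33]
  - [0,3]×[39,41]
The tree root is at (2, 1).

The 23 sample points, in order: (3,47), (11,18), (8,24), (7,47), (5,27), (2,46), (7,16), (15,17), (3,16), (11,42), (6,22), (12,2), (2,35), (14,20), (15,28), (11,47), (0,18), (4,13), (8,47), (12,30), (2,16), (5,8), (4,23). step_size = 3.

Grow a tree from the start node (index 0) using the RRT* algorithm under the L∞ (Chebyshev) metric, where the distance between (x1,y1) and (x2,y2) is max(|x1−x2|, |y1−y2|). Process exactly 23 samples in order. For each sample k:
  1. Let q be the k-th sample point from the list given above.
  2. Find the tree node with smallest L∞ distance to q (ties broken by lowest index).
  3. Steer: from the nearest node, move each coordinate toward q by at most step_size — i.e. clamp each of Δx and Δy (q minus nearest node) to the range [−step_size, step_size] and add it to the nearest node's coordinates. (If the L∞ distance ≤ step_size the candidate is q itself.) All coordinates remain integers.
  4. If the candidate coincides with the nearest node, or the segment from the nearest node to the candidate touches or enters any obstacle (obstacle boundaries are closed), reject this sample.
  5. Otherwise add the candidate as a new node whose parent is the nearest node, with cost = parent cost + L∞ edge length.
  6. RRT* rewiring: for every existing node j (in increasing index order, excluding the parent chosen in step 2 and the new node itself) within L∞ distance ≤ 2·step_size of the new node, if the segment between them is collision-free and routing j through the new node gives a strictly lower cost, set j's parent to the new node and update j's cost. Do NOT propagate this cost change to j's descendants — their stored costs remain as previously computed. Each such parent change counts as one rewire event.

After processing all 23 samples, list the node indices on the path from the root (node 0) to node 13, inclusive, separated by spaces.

1. q=(3,47) nearest=0 d=46 new=(3,4) → add node 1 parent=0 cost=3
2. q=(11,18) nearest=1 d=14 new=(6,7) → add node 2 parent=1 cost=6
3. q=(8,24) nearest=2 d=17 new=(8,10) → add node 3 parent=2 cost=9
4. q=(7,47) nearest=3 d=37 new=(7,13) → add node 4 parent=3 cost=12
5. q=(5,27) nearest=4 d=14 new=(5,16) → add node 5 parent=4 cost=15
6. q=(2,46) nearest=5 d=30 new=(2,19) → add node 6 parent=5 cost=18
7. q=(7,16) nearest=5 d=2 new=(7,16) → add node 7 parent=5 cost=17
8. q=(15,17) nearest=3 d=7 new=(11,13) → add node 8 parent=3 cost=12; rewire 7→8 (16<17)
9. q=(3,16) nearest=5 d=2 new=(3,16) → add node 9 parent=5 cost=17
10. q=(11,42) nearest=6 d=23 new=(5,22) → add node 10 parent=6 cost=21
11. q=(6,22) nearest=10 d=1 new=(6,22) → add node 11 parent=10 cost=22
12. q=(12,2) nearest=2 d=6 new=(9,4) → add node 12 parent=2 cost=9
13. q=(2,35) nearest=10 d=13 new=(2,25) → add node 13 parent=10 cost=24
14. q=(14,20) nearest=4 d=7 new=(10,16) → add node 14 parent=4 cost=15; rewire 11→14 (21<22)
15. q=(15,28) nearest=11 d=9 new=(9,25) → add node 15 parent=11 cost=24
16. q=(11,47) nearest=13 d=22 new=(5,28) → blocked by [5,8]×[27,33], reject
17. q=(0,18) nearest=6 d=2 new=(0,18) → add node 16 parent=6 cost=20
18. q=(4,13) nearest=4 d=3 new=(4,13) → add node 17 parent=4 cost=15
19. q=(8,47) nearest=13 d=22 new=(5,28) → blocked by [5,8]×[27,33], reject
20. q=(12,30) nearest=15 d=5 new=(12,28) → add node 18 parent=15 cost=27
21. q=(2,16) nearest=9 d=1 new=(2,16) → add node 19 parent=9 cost=18
22. q=(5,8) nearest=2 d=1 new=(5,8) → add node 20 parent=2 cost=7; rewire 17→20 (12<15)
23. q=(4,23) nearest=10 d=1 new=(4,23) → add node 21 parent=10 cost=22

Path: 0 1 2 3 4 5 6 10 13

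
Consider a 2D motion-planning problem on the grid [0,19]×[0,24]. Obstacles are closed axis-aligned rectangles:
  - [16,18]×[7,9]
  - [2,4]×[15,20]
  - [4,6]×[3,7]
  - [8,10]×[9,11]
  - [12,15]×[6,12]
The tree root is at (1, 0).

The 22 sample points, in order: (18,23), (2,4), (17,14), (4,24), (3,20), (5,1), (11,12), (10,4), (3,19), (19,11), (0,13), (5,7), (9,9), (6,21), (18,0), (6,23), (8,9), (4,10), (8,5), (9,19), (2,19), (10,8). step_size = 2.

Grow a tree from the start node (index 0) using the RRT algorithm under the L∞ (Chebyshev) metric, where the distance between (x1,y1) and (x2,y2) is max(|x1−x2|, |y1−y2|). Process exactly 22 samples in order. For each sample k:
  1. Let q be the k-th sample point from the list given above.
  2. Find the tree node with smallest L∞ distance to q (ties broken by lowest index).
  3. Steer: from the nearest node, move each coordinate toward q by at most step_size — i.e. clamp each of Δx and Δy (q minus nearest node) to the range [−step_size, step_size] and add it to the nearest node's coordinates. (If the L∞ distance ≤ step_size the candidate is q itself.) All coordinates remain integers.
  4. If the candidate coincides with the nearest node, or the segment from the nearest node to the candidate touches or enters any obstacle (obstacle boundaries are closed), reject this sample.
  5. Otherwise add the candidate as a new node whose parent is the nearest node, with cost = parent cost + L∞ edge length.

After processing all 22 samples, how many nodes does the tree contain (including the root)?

Node count: 17

1. q=(18,23) nearest=0 d=23 new=(3,2) → add node 1 parent=0 cost=2
2. q=(2,4) nearest=1 d=2 new=(2,4) → add node 2 parent=1 cost=4
3. q=(17,14) nearest=1 d=14 new=(5,4) → blocked by [4,6]×[3,7], reject
4. q=(4,24) nearest=2 d=20 new=(4,6) → blocked by [4,6]×[3,7], reject
5. q=(3,20) nearest=2 d=16 new=(3,6) → add node 3 parent=2 cost=6
6. q=(5,1) nearest=1 d=2 new=(5,1) → add node 4 parent=1 cost=4
7. q=(11,12) nearest=3 d=8 new=(5,8) → blocked by [4,6]×[3,7], reject
8. q=(10,4) nearest=4 d=5 new=(7,3) → add node 5 parent=4 cost=6
9. q=(3,19) nearest=3 d=13 new=(3,8) → add node 6 parent=3 cost=8
10. q=(19,11) nearest=5 d=12 new=(9,5) → add node 7 parent=5 cost=8
11. q=(0,13) nearest=6 d=5 new=(1,10) → add node 8 parent=6 cost=10
12. q=(5,7) nearest=3 d=2 new=(5,7) → blocked by [4,6]×[3,7], reject
13. q=(9,9) nearest=7 d=4 new=(9,7) → add node 9 parent=7 cost=10
14. q=(6,21) nearest=8 d=11 new=(3,12) → add node 10 parent=8 cost=12
15. q=(18,0) nearest=7 d=9 new=(11,3) → add node 11 parent=7 cost=10
16. q=(6,23) nearest=10 d=11 new=(5,14) → add node 12 parent=10 cost=14
17. q=(8,9) nearest=9 d=2 new=(8,9) → blocked by [8,10]×[9,11], reject
18. q=(4,10) nearest=6 d=2 new=(4,10) → add node 13 parent=6 cost=10
19. q=(8,5) nearest=7 d=1 new=(8,5) → add node 14 parent=7 cost=9
20. q=(9,19) nearest=12 d=5 new=(7,16) → add node 15 parent=12 cost=16
21. q=(2,19) nearest=12 d=5 new=(3,16) → blocked by [2,4]×[15,20], reject
22. q=(10,8) nearest=9 d=1 new=(10,8) → add node 16 parent=9 cost=11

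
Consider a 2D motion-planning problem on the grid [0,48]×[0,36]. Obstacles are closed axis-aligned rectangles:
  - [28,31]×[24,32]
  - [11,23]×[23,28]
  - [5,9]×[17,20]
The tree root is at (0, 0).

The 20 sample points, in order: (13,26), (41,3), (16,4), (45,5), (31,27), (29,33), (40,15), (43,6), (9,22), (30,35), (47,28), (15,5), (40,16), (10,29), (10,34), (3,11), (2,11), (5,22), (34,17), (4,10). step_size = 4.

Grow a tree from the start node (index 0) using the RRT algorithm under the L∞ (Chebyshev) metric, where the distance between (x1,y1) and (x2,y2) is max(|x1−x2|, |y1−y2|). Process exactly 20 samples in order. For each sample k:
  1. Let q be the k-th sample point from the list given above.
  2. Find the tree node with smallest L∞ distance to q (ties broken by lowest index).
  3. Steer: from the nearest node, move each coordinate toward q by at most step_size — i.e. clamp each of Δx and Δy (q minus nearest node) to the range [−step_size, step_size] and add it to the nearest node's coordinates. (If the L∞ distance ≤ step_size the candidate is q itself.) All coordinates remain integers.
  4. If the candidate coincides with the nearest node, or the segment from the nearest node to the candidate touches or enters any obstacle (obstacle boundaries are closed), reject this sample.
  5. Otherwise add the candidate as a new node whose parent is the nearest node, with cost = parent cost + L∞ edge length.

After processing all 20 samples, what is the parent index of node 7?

1. q=(13,26) nearest=0 d=26 new=(4,4) → add node 1 parent=0 cost=4
2. q=(41,3) nearest=1 d=37 new=(8,3) → add node 2 parent=1 cost=8
3. q=(16,4) nearest=2 d=8 new=(12,4) → add node 3 parent=2 cost=12
4. q=(45,5) nearest=3 d=33 new=(16,5) → add node 4 parent=3 cost=16
5. q=(31,27) nearest=4 d=22 new=(20,9) → add node 5 parent=4 cost=20
6. q=(29,33) nearest=5 d=24 new=(24,13) → add node 6 parent=5 cost=24
7. q=(40,15) nearest=6 d=16 new=(28,15) → add node 7 parent=6 cost=28
8. q=(43,6) nearest=7 d=15 new=(32,11) → add node 8 parent=7 cost=32
9. q=(9,22) nearest=5 d=13 new=(16,13) → add node 9 parent=5 cost=24
10. q=(30,35) nearest=7 d=20 new=(30,19) → add node 10 parent=7 cost=32
11. q=(47,28) nearest=8 d=17 new=(36,15) → add node 11 parent=8 cost=36
12. q=(15,5) nearest=4 d=1 new=(15,5) → add node 12 parent=4 cost=17
13. q=(40,16) nearest=11 d=4 new=(40,16) → add node 13 parent=11 cost=40
14. q=(10,29) nearest=6 d=16 new=(20,17) → add node 14 parent=6 cost=28
15. q=(10,34) nearest=14 d=17 new=(16,21) → add node 15 parent=14 cost=32
16. q=(3,11) nearest=1 d=7 new=(3,8) → add node 16 parent=1 cost=8
17. q=(2,11) nearest=16 d=3 new=(2,11) → add node 17 parent=16 cost=11
18. q=(5,22) nearest=9 d=11 new=(12,17) → add node 18 parent=9 cost=28
19. q=(34,17) nearest=11 d=2 new=(34,17) → add node 19 parent=11 cost=38
20. q=(4,10) nearest=16 d=2 new=(4,10) → add node 20 parent=16 cost=10

Parent of node 7: 6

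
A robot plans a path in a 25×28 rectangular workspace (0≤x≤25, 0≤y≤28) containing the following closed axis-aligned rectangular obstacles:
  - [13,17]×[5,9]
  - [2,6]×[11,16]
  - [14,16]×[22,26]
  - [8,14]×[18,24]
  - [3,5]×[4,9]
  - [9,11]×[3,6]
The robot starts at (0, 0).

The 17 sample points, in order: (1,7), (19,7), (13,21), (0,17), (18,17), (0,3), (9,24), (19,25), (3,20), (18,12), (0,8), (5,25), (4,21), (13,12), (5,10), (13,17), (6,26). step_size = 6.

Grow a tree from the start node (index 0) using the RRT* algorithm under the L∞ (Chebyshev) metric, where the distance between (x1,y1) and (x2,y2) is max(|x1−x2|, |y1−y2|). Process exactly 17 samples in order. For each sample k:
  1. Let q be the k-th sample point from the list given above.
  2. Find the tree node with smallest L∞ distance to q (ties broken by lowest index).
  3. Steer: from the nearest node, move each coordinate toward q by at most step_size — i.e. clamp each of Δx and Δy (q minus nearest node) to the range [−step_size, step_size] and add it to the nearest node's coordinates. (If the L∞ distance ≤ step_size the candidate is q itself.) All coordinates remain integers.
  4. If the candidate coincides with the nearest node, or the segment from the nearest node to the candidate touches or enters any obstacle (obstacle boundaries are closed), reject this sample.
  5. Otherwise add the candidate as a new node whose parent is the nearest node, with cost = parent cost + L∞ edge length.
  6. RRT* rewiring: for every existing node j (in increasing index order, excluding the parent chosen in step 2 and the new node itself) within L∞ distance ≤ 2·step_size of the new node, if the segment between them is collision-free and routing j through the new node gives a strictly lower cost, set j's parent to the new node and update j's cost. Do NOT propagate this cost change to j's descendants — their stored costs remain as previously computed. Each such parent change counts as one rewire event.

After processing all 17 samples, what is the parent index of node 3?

1. q=(1,7) nearest=0 d=7 new=(1,6) → add node 1 parent=0 cost=6
2. q=(19,7) nearest=1 d=18 new=(7,7) → blocked by [3,5]×[4,9], reject
3. q=(13,21) nearest=1 d=15 new=(7,12) → blocked by [2,6]×[11,16], reject
4. q=(0,17) nearest=1 d=11 new=(0,12) → add node 2 parent=1 cost=12
5. q=(18,17) nearest=1 d=17 new=(7,12) → blocked by [2,6]×[11,16], reject
6. q=(0,3) nearest=0 d=3 new=(0,3) → add node 3 parent=0 cost=3
7. q=(9,24) nearest=2 d=12 new=(6,18) → blocked by [2,6]×[11,16], reject
8. q=(19,25) nearest=1 d=19 new=(7,12) → blocked by [2,6]×[11,16], reject
9. q=(3,20) nearest=2 d=8 new=(3,18) → blocked by [2,6]×[11,16], reject
10. q=(18,12) nearest=1 d=17 new=(7,12) → blocked by [2,6]×[11,16], reject
11. q=(0,8) nearest=1 d=2 new=(0,8) → add node 4 parent=1 cost=8
12. q=(5,25) nearest=2 d=13 new=(5,18) → blocked by [2,6]×[11,16], reject
13. q=(4,21) nearest=2 d=9 new=(4,18) → blocked by [2,6]×[11,16], reject
14. q=(13,12) nearest=1 d=12 new=(7,12) → blocked by [2,6]×[11,16], reject
15. q=(5,10) nearest=1 d=4 new=(5,10) → blocked by [3,5]×[4,9], reject
16. q=(13,17) nearest=1 d=12 new=(7,12) → blocked by [2,6]×[11,16], reject
17. q=(6,26) nearest=2 d=14 new=(6,18) → blocked by [2,6]×[11,16], reject

Parent of node 3: 0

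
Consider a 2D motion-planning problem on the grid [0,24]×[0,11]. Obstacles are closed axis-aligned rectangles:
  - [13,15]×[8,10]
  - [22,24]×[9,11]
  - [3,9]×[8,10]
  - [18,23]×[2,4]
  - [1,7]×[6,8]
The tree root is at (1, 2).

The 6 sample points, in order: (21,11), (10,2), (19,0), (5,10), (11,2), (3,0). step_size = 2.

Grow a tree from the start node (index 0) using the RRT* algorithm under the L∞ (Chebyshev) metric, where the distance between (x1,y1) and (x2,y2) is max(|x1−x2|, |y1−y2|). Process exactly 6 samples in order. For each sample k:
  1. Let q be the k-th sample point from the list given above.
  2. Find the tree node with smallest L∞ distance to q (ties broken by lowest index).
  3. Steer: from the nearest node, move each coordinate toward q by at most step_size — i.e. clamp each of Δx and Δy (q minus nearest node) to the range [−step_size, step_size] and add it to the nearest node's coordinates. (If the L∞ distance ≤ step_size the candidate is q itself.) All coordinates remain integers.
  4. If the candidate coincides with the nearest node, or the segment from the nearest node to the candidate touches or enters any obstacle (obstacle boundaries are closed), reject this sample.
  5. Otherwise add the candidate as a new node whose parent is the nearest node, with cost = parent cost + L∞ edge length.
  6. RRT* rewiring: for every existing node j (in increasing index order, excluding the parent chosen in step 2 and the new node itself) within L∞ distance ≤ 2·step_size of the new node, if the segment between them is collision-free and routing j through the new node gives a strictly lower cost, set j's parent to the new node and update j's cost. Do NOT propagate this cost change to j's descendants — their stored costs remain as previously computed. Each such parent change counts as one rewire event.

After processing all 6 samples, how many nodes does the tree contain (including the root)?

1. q=(21,11) nearest=0 d=20 new=(3,4) → add node 1 parent=0 cost=2
2. q=(10,2) nearest=1 d=7 new=(5,2) → add node 2 parent=1 cost=4
3. q=(19,0) nearest=2 d=14 new=(7,0) → add node 3 parent=2 cost=6
4. q=(5,10) nearest=1 d=6 new=(5,6) → blocked by [1,7]×[6,8], reject
5. q=(11,2) nearest=3 d=4 new=(9,2) → add node 4 parent=3 cost=8
6. q=(3,0) nearest=0 d=2 new=(3,0) → add node 5 parent=0 cost=2

Node count: 6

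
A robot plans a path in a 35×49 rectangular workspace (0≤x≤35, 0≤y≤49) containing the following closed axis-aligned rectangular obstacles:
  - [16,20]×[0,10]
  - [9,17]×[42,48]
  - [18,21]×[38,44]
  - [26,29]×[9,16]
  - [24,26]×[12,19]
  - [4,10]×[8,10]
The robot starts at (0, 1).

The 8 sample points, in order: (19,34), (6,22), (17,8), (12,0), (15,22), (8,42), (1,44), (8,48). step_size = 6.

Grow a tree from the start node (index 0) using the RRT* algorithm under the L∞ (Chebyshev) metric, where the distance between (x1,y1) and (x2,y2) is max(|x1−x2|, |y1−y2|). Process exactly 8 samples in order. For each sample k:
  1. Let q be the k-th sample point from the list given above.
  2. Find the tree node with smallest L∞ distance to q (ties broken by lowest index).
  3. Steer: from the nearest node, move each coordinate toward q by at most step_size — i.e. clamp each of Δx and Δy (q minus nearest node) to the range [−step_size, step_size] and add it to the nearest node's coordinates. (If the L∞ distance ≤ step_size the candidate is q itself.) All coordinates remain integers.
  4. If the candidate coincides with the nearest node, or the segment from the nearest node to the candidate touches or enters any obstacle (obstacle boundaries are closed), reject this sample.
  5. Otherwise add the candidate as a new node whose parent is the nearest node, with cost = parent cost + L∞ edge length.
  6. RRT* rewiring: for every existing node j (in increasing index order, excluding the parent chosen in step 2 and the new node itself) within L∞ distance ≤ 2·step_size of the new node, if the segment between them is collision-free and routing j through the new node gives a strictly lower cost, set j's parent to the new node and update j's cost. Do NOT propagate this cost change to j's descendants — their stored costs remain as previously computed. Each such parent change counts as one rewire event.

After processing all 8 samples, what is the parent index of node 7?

Parent of node 7: 6

1. q=(19,34) nearest=0 d=33 new=(6,7) → add node 1 parent=0 cost=6
2. q=(6,22) nearest=1 d=15 new=(6,13) → blocked by [4,10]×[8,10], reject
3. q=(17,8) nearest=1 d=11 new=(12,8) → add node 2 parent=1 cost=12
4. q=(12,0) nearest=1 d=7 new=(12,1) → add node 3 parent=1 cost=12
5. q=(15,22) nearest=2 d=14 new=(15,14) → add node 4 parent=2 cost=18
6. q=(8,42) nearest=4 d=28 new=(9,20) → add node 5 parent=4 cost=24
7. q=(1,44) nearest=5 d=24 new=(3,26) → add node 6 parent=5 cost=30
8. q=(8,48) nearest=6 d=22 new=(8,32) → add node 7 parent=6 cost=36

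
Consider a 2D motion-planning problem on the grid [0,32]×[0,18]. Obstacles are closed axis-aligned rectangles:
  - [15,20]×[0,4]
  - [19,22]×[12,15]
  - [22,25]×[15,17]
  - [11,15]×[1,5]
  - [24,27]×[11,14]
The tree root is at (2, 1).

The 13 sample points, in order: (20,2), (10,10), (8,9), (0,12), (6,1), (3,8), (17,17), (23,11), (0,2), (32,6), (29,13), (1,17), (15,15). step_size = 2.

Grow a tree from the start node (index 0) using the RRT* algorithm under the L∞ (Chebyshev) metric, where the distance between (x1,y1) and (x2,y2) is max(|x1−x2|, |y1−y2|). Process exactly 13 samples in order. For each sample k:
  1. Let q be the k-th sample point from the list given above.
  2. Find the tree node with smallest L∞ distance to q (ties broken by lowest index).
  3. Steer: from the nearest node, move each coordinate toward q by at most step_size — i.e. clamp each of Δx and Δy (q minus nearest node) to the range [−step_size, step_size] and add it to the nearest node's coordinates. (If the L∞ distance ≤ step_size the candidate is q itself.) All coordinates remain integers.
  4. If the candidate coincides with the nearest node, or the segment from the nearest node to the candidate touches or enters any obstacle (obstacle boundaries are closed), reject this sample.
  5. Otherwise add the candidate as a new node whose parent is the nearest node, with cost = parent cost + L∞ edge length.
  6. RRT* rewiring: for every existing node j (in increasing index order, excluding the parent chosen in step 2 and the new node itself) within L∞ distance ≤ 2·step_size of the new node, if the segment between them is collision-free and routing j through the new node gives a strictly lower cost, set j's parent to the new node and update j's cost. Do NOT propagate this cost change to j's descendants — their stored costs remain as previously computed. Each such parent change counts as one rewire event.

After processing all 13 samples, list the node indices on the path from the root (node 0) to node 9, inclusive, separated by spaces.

1. q=(20,2) nearest=0 d=18 new=(4,2) → add node 1 parent=0 cost=2
2. q=(10,10) nearest=1 d=8 new=(6,4) → add node 2 parent=1 cost=4
3. q=(8,9) nearest=2 d=5 new=(8,6) → add node 3 parent=2 cost=6
4. q=(0,12) nearest=2 d=8 new=(4,6) → add node 4 parent=2 cost=6
5. q=(6,1) nearest=1 d=2 new=(6,1) → add node 5 parent=1 cost=4
6. q=(3,8) nearest=4 d=2 new=(3,8) → add node 6 parent=4 cost=8
7. q=(17,17) nearest=3 d=11 new=(10,8) → add node 7 parent=3 cost=8
8. q=(23,11) nearest=7 d=13 new=(12,10) → add node 8 parent=7 cost=10
9. q=(0,2) nearest=0 d=2 new=(0,2) → add node 9 parent=0 cost=2
10. q=(32,6) nearest=8 d=20 new=(14,8) → add node 10 parent=8 cost=12
11. q=(29,13) nearest=10 d=15 new=(16,10) → add node 11 parent=10 cost=14
12. q=(1,17) nearest=6 d=9 new=(1,10) → add node 12 parent=6 cost=10
13. q=(15,15) nearest=8 d=5 new=(14,12) → add node 13 parent=8 cost=12

Path: 0 9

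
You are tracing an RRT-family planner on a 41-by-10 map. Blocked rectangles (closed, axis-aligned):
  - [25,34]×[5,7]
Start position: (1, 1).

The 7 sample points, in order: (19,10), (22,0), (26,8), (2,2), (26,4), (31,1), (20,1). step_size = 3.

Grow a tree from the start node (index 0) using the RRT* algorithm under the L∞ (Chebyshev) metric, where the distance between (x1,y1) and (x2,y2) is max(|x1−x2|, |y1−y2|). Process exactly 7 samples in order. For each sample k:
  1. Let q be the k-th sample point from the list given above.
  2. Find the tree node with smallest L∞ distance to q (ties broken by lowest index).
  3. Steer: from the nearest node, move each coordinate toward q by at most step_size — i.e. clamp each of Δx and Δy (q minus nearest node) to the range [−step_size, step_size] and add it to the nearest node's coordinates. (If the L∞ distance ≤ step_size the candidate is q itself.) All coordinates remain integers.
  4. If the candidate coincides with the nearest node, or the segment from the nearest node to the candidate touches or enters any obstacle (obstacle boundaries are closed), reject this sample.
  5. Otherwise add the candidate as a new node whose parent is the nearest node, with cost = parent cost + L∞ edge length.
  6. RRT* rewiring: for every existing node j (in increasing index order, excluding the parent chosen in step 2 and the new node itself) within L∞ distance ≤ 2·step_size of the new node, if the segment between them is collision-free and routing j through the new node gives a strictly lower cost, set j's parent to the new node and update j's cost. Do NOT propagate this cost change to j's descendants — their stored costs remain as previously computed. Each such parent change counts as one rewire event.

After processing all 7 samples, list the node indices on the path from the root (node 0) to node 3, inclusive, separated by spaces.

Path: 0 1 2 3

1. q=(19,10) nearest=0 d=18 new=(4,4) → add node 1 parent=0 cost=3
2. q=(22,0) nearest=1 d=18 new=(7,1) → add node 2 parent=1 cost=6
3. q=(26,8) nearest=2 d=19 new=(10,4) → add node 3 parent=2 cost=9
4. q=(2,2) nearest=0 d=1 new=(2,2) → add node 4 parent=0 cost=1
5. q=(26,4) nearest=3 d=16 new=(13,4) → add node 5 parent=3 cost=12
6. q=(31,1) nearest=5 d=18 new=(16,1) → add node 6 parent=5 cost=15
7. q=(20,1) nearest=6 d=4 new=(19,1) → add node 7 parent=6 cost=18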